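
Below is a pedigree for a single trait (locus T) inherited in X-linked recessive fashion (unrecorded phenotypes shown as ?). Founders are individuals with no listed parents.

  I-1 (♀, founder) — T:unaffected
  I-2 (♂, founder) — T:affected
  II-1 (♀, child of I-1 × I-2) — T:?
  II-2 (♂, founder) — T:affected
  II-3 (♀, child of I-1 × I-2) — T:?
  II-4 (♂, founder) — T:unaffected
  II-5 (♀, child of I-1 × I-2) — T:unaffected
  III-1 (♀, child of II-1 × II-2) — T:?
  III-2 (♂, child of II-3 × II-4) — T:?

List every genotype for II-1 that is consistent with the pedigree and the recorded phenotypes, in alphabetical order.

T/I-1 un ·: X^TX^T|X^TX^t
T/I-2 aff ·: X^tY
T/II-1 ? I-1×I-2: X^TX^t|X^tX^t
T/II-2 aff ·: X^tY
T/II-3 ? I-1×I-2: X^TX^t|X^tX^t
T/II-4 un ·: X^TY
T/II-5 un I-1×I-2: X^TX^t
T/III-1 ? II-1×II-2: X^TX^t|X^tX^t
T/III-2 ? II-3×II-4: X^TY|X^tY
⇒ T over [I-1,I-2,II-1,II-2,II-3,II-4,II-5,III-1,III-2]: 13 consistent

II-1 ∈ {X^TX^t, X^tX^t}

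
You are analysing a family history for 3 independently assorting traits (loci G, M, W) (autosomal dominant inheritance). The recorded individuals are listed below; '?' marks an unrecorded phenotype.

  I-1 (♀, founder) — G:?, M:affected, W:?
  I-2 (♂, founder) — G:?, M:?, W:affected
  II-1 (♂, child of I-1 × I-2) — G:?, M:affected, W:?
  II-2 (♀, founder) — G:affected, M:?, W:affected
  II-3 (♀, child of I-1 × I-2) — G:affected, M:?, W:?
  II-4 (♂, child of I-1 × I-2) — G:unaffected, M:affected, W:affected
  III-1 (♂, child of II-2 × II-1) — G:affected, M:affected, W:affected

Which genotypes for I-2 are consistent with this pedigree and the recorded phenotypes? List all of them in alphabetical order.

I-2 ∈ {Gg MM WW, Gg MM Ww, Gg Mm WW, Gg Mm Ww, Gg mm WW, Gg mm Ww, gg MM WW, gg MM Ww, gg Mm WW, gg Mm Ww, gg mm WW, gg mm Ww}

G/I-1 ? ·: gg|Gg
G/I-2 ? ·: gg|Gg
G/II-1 ? I-1×I-2: gg|Gg|GG
G/II-2 aff ·: Gg|GG
G/II-3 aff I-1×I-2: Gg|GG
G/II-4 un I-1×I-2: gg
G/III-1 aff II-2×II-1: Gg|GG
⇒ G over [I-1,I-2,II-1,II-2,II-3,II-4,III-1]: 30 consistent
M/I-1 aff ·: Mm|MM
M/I-2 ? ·: mm|Mm|MM
M/II-1 aff I-1×I-2: Mm|MM
M/II-2 ? ·: mm|Mm|MM
M/II-3 ? I-1×I-2: mm|Mm|MM
M/II-4 aff I-1×I-2: Mm|MM
M/III-1 aff II-2×II-1: Mm|MM
⇒ M over [I-1,I-2,II-1,II-2,II-3,II-4,III-1]: 145 consistent
W/I-1 ? ·: ww|Ww|WW
W/I-2 aff ·: Ww|WW
W/II-1 ? I-1×I-2: ww|Ww|WW
W/II-2 aff ·: Ww|WW
W/II-3 ? I-1×I-2: ww|Ww|WW
W/II-4 aff I-1×I-2: Ww|WW
W/III-1 aff II-2×II-1: Ww|WW
⇒ W over [I-1,I-2,II-1,II-2,II-3,II-4,III-1]: 129 consistent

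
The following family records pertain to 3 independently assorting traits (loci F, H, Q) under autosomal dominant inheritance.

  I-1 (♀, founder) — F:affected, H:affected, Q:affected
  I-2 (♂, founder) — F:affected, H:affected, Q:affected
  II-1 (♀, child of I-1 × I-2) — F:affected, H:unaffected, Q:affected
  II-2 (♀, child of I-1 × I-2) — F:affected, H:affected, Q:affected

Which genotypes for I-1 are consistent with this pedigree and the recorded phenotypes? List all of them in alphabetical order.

I-1 ∈ {FF Hh QQ, FF Hh Qq, Ff Hh QQ, Ff Hh Qq}

F/I-1 aff ·: Ff|FF
F/I-2 aff ·: Ff|FF
F/II-1 aff I-1×I-2: Ff|FF
F/II-2 aff I-1×I-2: Ff|FF
⇒ F over [I-1,I-2,II-1,II-2]: 13 consistent
H/I-1 aff ·: Hh
H/I-2 aff ·: Hh
H/II-1 un I-1×I-2: hh
H/II-2 aff I-1×I-2: Hh|HH
⇒ H over [I-1,I-2,II-1,II-2]: 2 consistent
Q/I-1 aff ·: Qq|QQ
Q/I-2 aff ·: Qq|QQ
Q/II-1 aff I-1×I-2: Qq|QQ
Q/II-2 aff I-1×I-2: Qq|QQ
⇒ Q over [I-1,I-2,II-1,II-2]: 13 consistent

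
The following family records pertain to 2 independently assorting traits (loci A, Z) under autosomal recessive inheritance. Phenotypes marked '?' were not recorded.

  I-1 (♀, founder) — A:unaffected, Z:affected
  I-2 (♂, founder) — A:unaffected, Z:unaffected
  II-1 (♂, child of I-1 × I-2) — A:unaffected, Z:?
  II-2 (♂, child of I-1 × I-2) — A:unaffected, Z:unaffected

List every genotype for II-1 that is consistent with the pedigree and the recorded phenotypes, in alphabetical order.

A/I-1 un ·: AA|Aa
A/I-2 un ·: AA|Aa
A/II-1 un I-1×I-2: AA|Aa
A/II-2 un I-1×I-2: AA|Aa
⇒ A over [I-1,I-2,II-1,II-2]: 13 consistent
Z/I-1 aff ·: zz
Z/I-2 un ·: ZZ|Zz
Z/II-1 ? I-1×I-2: Zz|zz
Z/II-2 un I-1×I-2: Zz
⇒ Z over [I-1,I-2,II-1,II-2]: 3 consistent

II-1 ∈ {AA Zz, AA zz, Aa Zz, Aa zz}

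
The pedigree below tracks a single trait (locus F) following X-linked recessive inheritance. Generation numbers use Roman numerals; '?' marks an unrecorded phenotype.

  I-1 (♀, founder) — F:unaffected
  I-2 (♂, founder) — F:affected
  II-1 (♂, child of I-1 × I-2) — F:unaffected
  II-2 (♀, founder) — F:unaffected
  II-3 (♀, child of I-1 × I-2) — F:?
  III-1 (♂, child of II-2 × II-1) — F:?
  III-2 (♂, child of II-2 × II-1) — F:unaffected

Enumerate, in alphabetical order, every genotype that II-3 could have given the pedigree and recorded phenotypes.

II-3 ∈ {X^FX^f, X^fX^f}

F/I-1 un ·: X^FX^F|X^FX^f
F/I-2 aff ·: X^fY
F/II-1 un I-1×I-2: X^FY
F/II-2 un ·: X^FX^F|X^FX^f
F/II-3 ? I-1×I-2: X^FX^f|X^fX^f
F/III-1 ? II-2×II-1: X^FY|X^fY
F/III-2 un II-2×II-1: X^FY
⇒ F over [I-1,I-2,II-1,II-2,II-3,III-1,III-2]: 9 consistent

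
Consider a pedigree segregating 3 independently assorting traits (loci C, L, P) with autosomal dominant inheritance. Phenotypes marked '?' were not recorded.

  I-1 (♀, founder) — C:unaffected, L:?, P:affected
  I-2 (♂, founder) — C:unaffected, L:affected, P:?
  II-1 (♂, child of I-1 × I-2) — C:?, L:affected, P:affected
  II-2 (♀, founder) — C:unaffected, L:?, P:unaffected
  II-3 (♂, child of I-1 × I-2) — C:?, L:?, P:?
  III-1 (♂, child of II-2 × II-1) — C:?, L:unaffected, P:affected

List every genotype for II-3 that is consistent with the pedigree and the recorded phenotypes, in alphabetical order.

II-3 ∈ {cc LL PP, cc LL Pp, cc LL pp, cc Ll PP, cc Ll Pp, cc Ll pp, cc ll PP, cc ll Pp, cc ll pp}

C/I-1 un ·: cc
C/I-2 un ·: cc
C/II-1 ? I-1×I-2: cc
C/II-2 un ·: cc
C/II-3 ? I-1×I-2: cc
C/III-1 ? II-2×II-1: cc
⇒ C over [I-1,I-2,II-1,II-2,II-3,III-1]: 1 consistent
L/I-1 ? ·: ll|Ll|LL
L/I-2 aff ·: Ll|LL
L/II-1 aff I-1×I-2: Ll
L/II-2 ? ·: ll|Ll
L/II-3 ? I-1×I-2: ll|Ll|LL
L/III-1 un II-2×II-1: ll
⇒ L over [I-1,I-2,II-1,II-2,II-3,III-1]: 20 consistent
P/I-1 aff ·: Pp|PP
P/I-2 ? ·: pp|Pp|PP
P/II-1 aff I-1×I-2: Pp|PP
P/II-2 un ·: pp
P/II-3 ? I-1×I-2: pp|Pp|PP
P/III-1 aff II-2×II-1: Pp
⇒ P over [I-1,I-2,II-1,II-2,II-3,III-1]: 18 consistent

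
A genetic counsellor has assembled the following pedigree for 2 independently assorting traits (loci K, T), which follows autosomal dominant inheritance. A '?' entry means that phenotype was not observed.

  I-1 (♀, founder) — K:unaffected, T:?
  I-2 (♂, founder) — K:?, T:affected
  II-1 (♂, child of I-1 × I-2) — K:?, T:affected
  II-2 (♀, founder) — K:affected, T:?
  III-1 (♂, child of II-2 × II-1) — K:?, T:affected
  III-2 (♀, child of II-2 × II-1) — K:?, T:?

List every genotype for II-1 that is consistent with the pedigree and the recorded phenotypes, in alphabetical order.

K/I-1 un ·: kk
K/I-2 ? ·: kk|Kk|KK
K/II-1 ? I-1×I-2: kk|Kk
K/II-2 aff ·: Kk|KK
K/III-1 ? II-2×II-1: kk|Kk|KK
K/III-2 ? II-2×II-1: kk|Kk|KK
⇒ K over [I-1,I-2,II-1,II-2,III-1,III-2]: 36 consistent
T/I-1 ? ·: tt|Tt|TT
T/I-2 aff ·: Tt|TT
T/II-1 aff I-1×I-2: Tt|TT
T/II-2 ? ·: tt|Tt|TT
T/III-1 aff II-2×II-1: Tt|TT
T/III-2 ? II-2×II-1: tt|Tt|TT
⇒ T over [I-1,I-2,II-1,II-2,III-1,III-2]: 84 consistent

II-1 ∈ {Kk TT, Kk Tt, kk TT, kk Tt}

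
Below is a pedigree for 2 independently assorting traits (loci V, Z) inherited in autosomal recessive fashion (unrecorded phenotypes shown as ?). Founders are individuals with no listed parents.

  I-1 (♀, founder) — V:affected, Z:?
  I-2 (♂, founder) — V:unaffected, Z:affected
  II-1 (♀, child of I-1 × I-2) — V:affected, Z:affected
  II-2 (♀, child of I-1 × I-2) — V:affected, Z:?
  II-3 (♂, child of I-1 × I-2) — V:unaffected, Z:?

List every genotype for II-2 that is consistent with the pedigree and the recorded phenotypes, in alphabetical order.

V/I-1 aff ·: vv
V/I-2 un ·: Vv
V/II-1 aff I-1×I-2: vv
V/II-2 aff I-1×I-2: vv
V/II-3 un I-1×I-2: Vv
⇒ V over [I-1,I-2,II-1,II-2,II-3]: 1 consistent
Z/I-1 ? ·: Zz|zz
Z/I-2 aff ·: zz
Z/II-1 aff I-1×I-2: zz
Z/II-2 ? I-1×I-2: Zz|zz
Z/II-3 ? I-1×I-2: Zz|zz
⇒ Z over [I-1,I-2,II-1,II-2,II-3]: 5 consistent

II-2 ∈ {vv Zz, vv zz}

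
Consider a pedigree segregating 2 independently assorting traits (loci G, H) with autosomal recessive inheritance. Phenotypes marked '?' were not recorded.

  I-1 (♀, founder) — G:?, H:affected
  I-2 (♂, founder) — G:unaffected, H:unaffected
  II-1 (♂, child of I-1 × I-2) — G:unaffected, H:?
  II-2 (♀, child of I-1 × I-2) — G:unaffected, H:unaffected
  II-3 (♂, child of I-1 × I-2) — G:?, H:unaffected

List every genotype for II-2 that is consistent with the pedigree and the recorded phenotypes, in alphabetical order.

II-2 ∈ {GG Hh, Gg Hh}

G/I-1 ? ·: GG|Gg|gg
G/I-2 un ·: GG|Gg
G/II-1 un I-1×I-2: GG|Gg
G/II-2 un I-1×I-2: GG|Gg
G/II-3 ? I-1×I-2: GG|Gg|gg
⇒ G over [I-1,I-2,II-1,II-2,II-3]: 32 consistent
H/I-1 aff ·: hh
H/I-2 un ·: HH|Hh
H/II-1 ? I-1×I-2: Hh|hh
H/II-2 un I-1×I-2: Hh
H/II-3 un I-1×I-2: Hh
⇒ H over [I-1,I-2,II-1,II-2,II-3]: 3 consistent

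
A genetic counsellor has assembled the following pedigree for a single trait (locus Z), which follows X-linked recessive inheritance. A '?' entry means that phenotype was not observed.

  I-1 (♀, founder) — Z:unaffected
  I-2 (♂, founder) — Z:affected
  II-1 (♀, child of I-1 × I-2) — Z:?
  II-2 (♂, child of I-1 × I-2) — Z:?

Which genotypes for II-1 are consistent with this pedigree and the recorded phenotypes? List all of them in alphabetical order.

II-1 ∈ {X^ZX^z, X^zX^z}

Z/I-1 un ·: X^ZX^Z|X^ZX^z
Z/I-2 aff ·: X^zY
Z/II-1 ? I-1×I-2: X^ZX^z|X^zX^z
Z/II-2 ? I-1×I-2: X^ZY|X^zY
⇒ Z over [I-1,I-2,II-1,II-2]: 5 consistent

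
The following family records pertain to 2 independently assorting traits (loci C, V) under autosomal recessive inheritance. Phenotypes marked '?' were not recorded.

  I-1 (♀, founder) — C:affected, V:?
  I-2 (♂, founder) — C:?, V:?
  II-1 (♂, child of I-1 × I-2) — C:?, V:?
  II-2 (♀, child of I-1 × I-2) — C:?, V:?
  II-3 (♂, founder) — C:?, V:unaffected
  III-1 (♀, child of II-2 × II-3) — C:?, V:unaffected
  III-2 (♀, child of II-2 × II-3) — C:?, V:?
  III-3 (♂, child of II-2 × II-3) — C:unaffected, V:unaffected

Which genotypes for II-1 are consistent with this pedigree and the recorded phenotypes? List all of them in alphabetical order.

C/I-1 aff ·: cc
C/I-2 ? ·: CC|Cc|cc
C/II-1 ? I-1×I-2: Cc|cc
C/II-2 ? I-1×I-2: Cc|cc
C/II-3 ? ·: CC|Cc|cc
C/III-1 ? II-2×II-3: CC|Cc|cc
C/III-2 ? II-2×II-3: CC|Cc|cc
C/III-3 un II-2×II-3: CC|Cc
⇒ C over [I-1,I-2,II-1,II-2,II-3,III-1,III-2,III-3]: 105 consistent
V/I-1 ? ·: VV|Vv|vv
V/I-2 ? ·: VV|Vv|vv
V/II-1 ? I-1×I-2: VV|Vv|vv
V/II-2 ? I-1×I-2: VV|Vv|vv
V/II-3 un ·: VV|Vv
V/III-1 un II-2×II-3: VV|Vv
V/III-2 ? II-2×II-3: VV|Vv|vv
V/III-3 un II-2×II-3: VV|Vv
⇒ V over [I-1,I-2,II-1,II-2,II-3,III-1,III-2,III-3]: 356 consistent

II-1 ∈ {Cc VV, Cc Vv, Cc vv, cc VV, cc Vv, cc vv}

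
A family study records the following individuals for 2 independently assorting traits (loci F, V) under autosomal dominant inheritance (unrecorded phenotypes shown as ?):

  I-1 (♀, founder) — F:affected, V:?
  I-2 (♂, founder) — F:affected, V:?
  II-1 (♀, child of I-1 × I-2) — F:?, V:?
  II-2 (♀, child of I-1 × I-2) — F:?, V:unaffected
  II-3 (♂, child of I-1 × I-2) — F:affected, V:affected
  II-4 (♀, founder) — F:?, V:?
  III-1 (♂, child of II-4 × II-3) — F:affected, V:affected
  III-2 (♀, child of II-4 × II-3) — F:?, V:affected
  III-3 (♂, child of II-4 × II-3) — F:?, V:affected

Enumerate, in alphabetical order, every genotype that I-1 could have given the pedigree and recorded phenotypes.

I-1 ∈ {FF Vv, FF vv, Ff Vv, Ff vv}

F/I-1 aff ·: Ff|FF
F/I-2 aff ·: Ff|FF
F/II-1 ? I-1×I-2: ff|Ff|FF
F/II-2 ? I-1×I-2: ff|Ff|FF
F/II-3 aff I-1×I-2: Ff|FF
F/II-4 ? ·: ff|Ff|FF
F/III-1 aff II-4×II-3: Ff|FF
F/III-2 ? II-4×II-3: ff|Ff|FF
F/III-3 ? II-4×II-3: ff|Ff|FF
⇒ F over [I-1,I-2,II-1,II-2,II-3,II-4,III-1,III-2,III-3]: 690 consistent
V/I-1 ? ·: vv|Vv
V/I-2 ? ·: vv|Vv
V/II-1 ? I-1×I-2: vv|Vv|VV
V/II-2 un I-1×I-2: vv
V/II-3 aff I-1×I-2: Vv|VV
V/II-4 ? ·: vv|Vv|VV
V/III-1 aff II-4×II-3: Vv|VV
V/III-2 aff II-4×II-3: Vv|VV
V/III-3 aff II-4×II-3: Vv|VV
⇒ V over [I-1,I-2,II-1,II-2,II-3,II-4,III-1,III-2,III-3]: 149 consistent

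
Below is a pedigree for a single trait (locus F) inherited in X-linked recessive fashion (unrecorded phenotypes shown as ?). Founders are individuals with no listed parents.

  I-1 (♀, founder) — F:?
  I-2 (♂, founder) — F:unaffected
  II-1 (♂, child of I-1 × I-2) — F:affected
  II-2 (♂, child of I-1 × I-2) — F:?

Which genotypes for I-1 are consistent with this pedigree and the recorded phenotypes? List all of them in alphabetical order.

F/I-1 ? ·: X^FX^f|X^fX^f
F/I-2 un ·: X^FY
F/II-1 aff I-1×I-2: X^fY
F/II-2 ? I-1×I-2: X^FY|X^fY
⇒ F over [I-1,I-2,II-1,II-2]: 3 consistent

I-1 ∈ {X^FX^f, X^fX^f}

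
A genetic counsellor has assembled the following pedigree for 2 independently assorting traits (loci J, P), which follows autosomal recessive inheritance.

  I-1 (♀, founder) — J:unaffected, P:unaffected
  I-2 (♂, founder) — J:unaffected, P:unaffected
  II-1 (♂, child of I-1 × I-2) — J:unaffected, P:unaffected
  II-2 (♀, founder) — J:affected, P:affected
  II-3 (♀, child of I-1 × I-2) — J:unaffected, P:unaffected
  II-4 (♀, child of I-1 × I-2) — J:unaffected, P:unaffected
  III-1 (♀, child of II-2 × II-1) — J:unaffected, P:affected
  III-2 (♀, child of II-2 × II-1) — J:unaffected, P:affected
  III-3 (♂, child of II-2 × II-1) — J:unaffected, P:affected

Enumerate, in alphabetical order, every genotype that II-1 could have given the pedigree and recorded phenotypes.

J/I-1 un ·: JJ|Jj
J/I-2 un ·: JJ|Jj
J/II-1 un I-1×I-2: JJ|Jj
J/II-2 aff ·: jj
J/II-3 un I-1×I-2: JJ|Jj
J/II-4 un I-1×I-2: JJ|Jj
J/III-1 un II-2×II-1: Jj
J/III-2 un II-2×II-1: Jj
J/III-3 un II-2×II-1: Jj
⇒ J over [I-1,I-2,II-1,II-2,II-3,II-4,III-1,III-2,III-3]: 25 consistent
P/I-1 un ·: PP|Pp
P/I-2 un ·: PP|Pp
P/II-1 un I-1×I-2: Pp
P/II-2 aff ·: pp
P/II-3 un I-1×I-2: PP|Pp
P/II-4 un I-1×I-2: PP|Pp
P/III-1 aff II-2×II-1: pp
P/III-2 aff II-2×II-1: pp
P/III-3 aff II-2×II-1: pp
⇒ P over [I-1,I-2,II-1,II-2,II-3,II-4,III-1,III-2,III-3]: 12 consistent

II-1 ∈ {JJ Pp, Jj Pp}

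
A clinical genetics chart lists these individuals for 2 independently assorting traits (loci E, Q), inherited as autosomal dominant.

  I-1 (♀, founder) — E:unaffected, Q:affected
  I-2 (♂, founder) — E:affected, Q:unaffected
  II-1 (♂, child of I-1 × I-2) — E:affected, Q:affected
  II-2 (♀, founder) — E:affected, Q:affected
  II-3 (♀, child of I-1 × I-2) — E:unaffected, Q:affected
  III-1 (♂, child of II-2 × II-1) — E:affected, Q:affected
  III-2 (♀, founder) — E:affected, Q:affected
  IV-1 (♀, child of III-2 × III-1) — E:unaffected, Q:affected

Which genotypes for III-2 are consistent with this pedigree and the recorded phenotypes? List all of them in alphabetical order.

III-2 ∈ {Ee QQ, Ee Qq}

E/I-1 un ·: ee
E/I-2 aff ·: Ee
E/II-1 aff I-1×I-2: Ee
E/II-2 aff ·: Ee|EE
E/II-3 un I-1×I-2: ee
E/III-1 aff II-2×II-1: Ee
E/III-2 aff ·: Ee
E/IV-1 un III-2×III-1: ee
⇒ E over [I-1,I-2,II-1,II-2,II-3,III-1,III-2,IV-1]: 2 consistent
Q/I-1 aff ·: Qq|QQ
Q/I-2 un ·: qq
Q/II-1 aff I-1×I-2: Qq
Q/II-2 aff ·: Qq|QQ
Q/II-3 aff I-1×I-2: Qq
Q/III-1 aff II-2×II-1: Qq|QQ
Q/III-2 aff ·: Qq|QQ
Q/IV-1 aff III-2×III-1: Qq|QQ
⇒ Q over [I-1,I-2,II-1,II-2,II-3,III-1,III-2,IV-1]: 28 consistent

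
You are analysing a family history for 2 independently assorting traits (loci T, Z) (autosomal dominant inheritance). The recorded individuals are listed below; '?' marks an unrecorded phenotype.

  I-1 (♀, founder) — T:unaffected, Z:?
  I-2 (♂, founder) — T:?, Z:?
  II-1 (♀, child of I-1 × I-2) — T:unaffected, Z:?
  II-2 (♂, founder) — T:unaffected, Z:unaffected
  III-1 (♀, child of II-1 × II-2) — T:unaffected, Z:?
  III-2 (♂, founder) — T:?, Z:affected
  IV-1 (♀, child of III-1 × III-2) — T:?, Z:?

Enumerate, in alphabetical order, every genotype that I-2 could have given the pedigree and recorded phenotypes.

I-2 ∈ {Tt ZZ, Tt Zz, Tt zz, tt ZZ, tt Zz, tt zz}

T/I-1 un ·: tt
T/I-2 ? ·: tt|Tt
T/II-1 un I-1×I-2: tt
T/II-2 un ·: tt
T/III-1 un II-1×II-2: tt
T/III-2 ? ·: tt|Tt|TT
T/IV-1 ? III-1×III-2: tt|Tt
⇒ T over [I-1,I-2,II-1,II-2,III-1,III-2,IV-1]: 8 consistent
Z/I-1 ? ·: zz|Zz|ZZ
Z/I-2 ? ·: zz|Zz|ZZ
Z/II-1 ? I-1×I-2: zz|Zz|ZZ
Z/II-2 un ·: zz
Z/III-1 ? II-1×II-2: zz|Zz
Z/III-2 aff ·: Zz|ZZ
Z/IV-1 ? III-1×III-2: zz|Zz|ZZ
⇒ Z over [I-1,I-2,II-1,II-2,III-1,III-2,IV-1]: 88 consistent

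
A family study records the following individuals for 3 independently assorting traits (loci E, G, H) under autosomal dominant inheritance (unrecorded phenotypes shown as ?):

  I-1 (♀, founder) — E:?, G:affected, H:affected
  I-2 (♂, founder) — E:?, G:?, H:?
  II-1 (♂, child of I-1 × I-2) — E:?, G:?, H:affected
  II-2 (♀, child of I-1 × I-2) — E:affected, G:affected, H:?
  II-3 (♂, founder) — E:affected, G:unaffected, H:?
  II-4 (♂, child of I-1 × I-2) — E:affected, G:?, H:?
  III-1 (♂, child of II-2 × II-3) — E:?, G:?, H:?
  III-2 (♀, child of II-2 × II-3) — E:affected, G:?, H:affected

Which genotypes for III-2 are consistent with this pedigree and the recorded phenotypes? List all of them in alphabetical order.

III-2 ∈ {EE Gg HH, EE Gg Hh, EE gg HH, EE gg Hh, Ee Gg HH, Ee Gg Hh, Ee gg HH, Ee gg Hh}

E/I-1 ? ·: ee|Ee|EE
E/I-2 ? ·: ee|Ee|EE
E/II-1 ? I-1×I-2: ee|Ee|EE
E/II-2 aff I-1×I-2: Ee|EE
E/II-3 aff ·: Ee|EE
E/II-4 aff I-1×I-2: Ee|EE
E/III-1 ? II-2×II-3: ee|Ee|EE
E/III-2 aff II-2×II-3: Ee|EE
⇒ E over [I-1,I-2,II-1,II-2,II-3,II-4,III-1,III-2]: 275 consistent
G/I-1 aff ·: Gg|GG
G/I-2 ? ·: gg|Gg|GG
G/II-1 ? I-1×I-2: gg|Gg|GG
G/II-2 aff I-1×I-2: Gg|GG
G/II-3 un ·: gg
G/II-4 ? I-1×I-2: gg|Gg|GG
G/III-1 ? II-2×II-3: gg|Gg
G/III-2 ? II-2×II-3: gg|Gg
⇒ G over [I-1,I-2,II-1,II-2,II-3,II-4,III-1,III-2]: 106 consistent
H/I-1 aff ·: Hh|HH
H/I-2 ? ·: hh|Hh|HH
H/II-1 aff I-1×I-2: Hh|HH
H/II-2 ? I-1×I-2: hh|Hh|HH
H/II-3 ? ·: hh|Hh|HH
H/II-4 ? I-1×I-2: hh|Hh|HH
H/III-1 ? II-2×II-3: hh|Hh|HH
H/III-2 aff II-2×II-3: Hh|HH
⇒ H over [I-1,I-2,II-1,II-2,II-3,II-4,III-1,III-2]: 318 consistent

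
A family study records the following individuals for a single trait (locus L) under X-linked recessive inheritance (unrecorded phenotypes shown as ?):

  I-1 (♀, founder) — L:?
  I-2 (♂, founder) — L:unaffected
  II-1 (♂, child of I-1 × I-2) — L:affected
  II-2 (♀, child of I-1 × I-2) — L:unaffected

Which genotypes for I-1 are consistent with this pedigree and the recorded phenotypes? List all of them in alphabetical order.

I-1 ∈ {X^LX^l, X^lX^l}

L/I-1 ? ·: X^LX^l|X^lX^l
L/I-2 un ·: X^LY
L/II-1 aff I-1×I-2: X^lY
L/II-2 un I-1×I-2: X^LX^L|X^LX^l
⇒ L over [I-1,I-2,II-1,II-2]: 3 consistent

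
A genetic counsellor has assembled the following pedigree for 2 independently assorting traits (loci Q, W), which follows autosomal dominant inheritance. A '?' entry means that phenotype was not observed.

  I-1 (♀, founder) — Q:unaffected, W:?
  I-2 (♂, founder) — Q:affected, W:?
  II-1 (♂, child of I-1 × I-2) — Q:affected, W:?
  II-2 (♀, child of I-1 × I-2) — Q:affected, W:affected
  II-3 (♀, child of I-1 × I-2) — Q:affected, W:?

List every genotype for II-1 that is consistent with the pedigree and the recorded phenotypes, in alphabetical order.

II-1 ∈ {Qq WW, Qq Ww, Qq ww}

Q/I-1 un ·: qq
Q/I-2 aff ·: Qq|QQ
Q/II-1 aff I-1×I-2: Qq
Q/II-2 aff I-1×I-2: Qq
Q/II-3 aff I-1×I-2: Qq
⇒ Q over [I-1,I-2,II-1,II-2,II-3]: 2 consistent
W/I-1 ? ·: ww|Ww|WW
W/I-2 ? ·: ww|Ww|WW
W/II-1 ? I-1×I-2: ww|Ww|WW
W/II-2 aff I-1×I-2: Ww|WW
W/II-3 ? I-1×I-2: ww|Ww|WW
⇒ W over [I-1,I-2,II-1,II-2,II-3]: 45 consistent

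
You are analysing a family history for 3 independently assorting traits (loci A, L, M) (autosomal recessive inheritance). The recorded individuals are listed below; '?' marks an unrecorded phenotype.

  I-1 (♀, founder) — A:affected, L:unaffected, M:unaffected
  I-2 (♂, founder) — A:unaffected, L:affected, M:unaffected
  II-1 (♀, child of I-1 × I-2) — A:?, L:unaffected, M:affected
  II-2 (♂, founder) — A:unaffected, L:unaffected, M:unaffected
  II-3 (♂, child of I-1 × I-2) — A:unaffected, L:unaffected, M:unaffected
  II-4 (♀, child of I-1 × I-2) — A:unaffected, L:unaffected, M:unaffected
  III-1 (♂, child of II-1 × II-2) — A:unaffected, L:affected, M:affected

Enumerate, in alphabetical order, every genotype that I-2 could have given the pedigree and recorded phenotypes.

I-2 ∈ {AA ll Mm, Aa ll Mm}

A/I-1 aff ·: aa
A/I-2 un ·: AA|Aa
A/II-1 ? I-1×I-2: Aa|aa
A/II-2 un ·: AA|Aa
A/II-3 un I-1×I-2: Aa
A/II-4 un I-1×I-2: Aa
A/III-1 un II-1×II-2: AA|Aa
⇒ A over [I-1,I-2,II-1,II-2,II-3,II-4,III-1]: 10 consistent
L/I-1 un ·: LL|Ll
L/I-2 aff ·: ll
L/II-1 un I-1×I-2: Ll
L/II-2 un ·: Ll
L/II-3 un I-1×I-2: Ll
L/II-4 un I-1×I-2: Ll
L/III-1 aff II-1×II-2: ll
⇒ L over [I-1,I-2,II-1,II-2,II-3,II-4,III-1]: 2 consistent
M/I-1 un ·: Mm
M/I-2 un ·: Mm
M/II-1 aff I-1×I-2: mm
M/II-2 un ·: Mm
M/II-3 un I-1×I-2: MM|Mm
M/II-4 un I-1×I-2: MM|Mm
M/III-1 aff II-1×II-2: mm
⇒ M over [I-1,I-2,II-1,II-2,II-3,II-4,III-1]: 4 consistent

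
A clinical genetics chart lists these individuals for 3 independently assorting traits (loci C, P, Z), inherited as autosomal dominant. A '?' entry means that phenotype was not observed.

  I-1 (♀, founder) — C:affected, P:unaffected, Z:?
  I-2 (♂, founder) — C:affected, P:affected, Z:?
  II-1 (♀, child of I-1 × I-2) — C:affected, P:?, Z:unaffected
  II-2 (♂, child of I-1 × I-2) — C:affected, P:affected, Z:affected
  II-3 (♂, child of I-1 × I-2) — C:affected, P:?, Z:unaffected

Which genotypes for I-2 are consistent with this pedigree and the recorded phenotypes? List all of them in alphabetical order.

C/I-1 aff ·: Cc|CC
C/I-2 aff ·: Cc|CC
C/II-1 aff I-1×I-2: Cc|CC
C/II-2 aff I-1×I-2: Cc|CC
C/II-3 aff I-1×I-2: Cc|CC
⇒ C over [I-1,I-2,II-1,II-2,II-3]: 25 consistent
P/I-1 un ·: pp
P/I-2 aff ·: Pp|PP
P/II-1 ? I-1×I-2: pp|Pp
P/II-2 aff I-1×I-2: Pp
P/II-3 ? I-1×I-2: pp|Pp
⇒ P over [I-1,I-2,II-1,II-2,II-3]: 5 consistent
Z/I-1 ? ·: zz|Zz
Z/I-2 ? ·: zz|Zz
Z/II-1 un I-1×I-2: zz
Z/II-2 aff I-1×I-2: Zz|ZZ
Z/II-3 un I-1×I-2: zz
⇒ Z over [I-1,I-2,II-1,II-2,II-3]: 4 consistent

I-2 ∈ {CC PP Zz, CC PP zz, CC Pp Zz, CC Pp zz, Cc PP Zz, Cc PP zz, Cc Pp Zz, Cc Pp zz}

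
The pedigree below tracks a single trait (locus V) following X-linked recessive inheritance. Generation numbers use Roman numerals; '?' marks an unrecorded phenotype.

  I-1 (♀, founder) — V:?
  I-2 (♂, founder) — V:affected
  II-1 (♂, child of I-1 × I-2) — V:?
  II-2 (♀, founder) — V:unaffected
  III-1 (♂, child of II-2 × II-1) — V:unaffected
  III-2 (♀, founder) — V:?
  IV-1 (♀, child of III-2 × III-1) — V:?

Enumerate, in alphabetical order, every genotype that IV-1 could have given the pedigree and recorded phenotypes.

V/I-1 ? ·: X^VX^V|X^VX^v|X^vX^v
V/I-2 aff ·: X^vY
V/II-1 ? I-1×I-2: X^VY|X^vY
V/II-2 un ·: X^VX^V|X^VX^v
V/III-1 un II-2×II-1: X^VY
V/III-2 ? ·: X^VX^V|X^VX^v|X^vX^v
V/IV-1 ? III-2×III-1: X^VX^V|X^VX^v
⇒ V over [I-1,I-2,II-1,II-2,III-1,III-2,IV-1]: 32 consistent

IV-1 ∈ {X^VX^V, X^VX^v}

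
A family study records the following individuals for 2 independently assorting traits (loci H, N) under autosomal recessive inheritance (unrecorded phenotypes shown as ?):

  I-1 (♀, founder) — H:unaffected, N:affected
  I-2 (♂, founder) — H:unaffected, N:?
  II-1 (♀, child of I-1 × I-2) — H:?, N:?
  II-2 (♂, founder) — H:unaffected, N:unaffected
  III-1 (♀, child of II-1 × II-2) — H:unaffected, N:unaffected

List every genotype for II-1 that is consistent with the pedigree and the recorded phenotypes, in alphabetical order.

II-1 ∈ {HH Nn, HH nn, Hh Nn, Hh nn, hh Nn, hh nn}

H/I-1 un ·: HH|Hh
H/I-2 un ·: HH|Hh
H/II-1 ? I-1×I-2: HH|Hh|hh
H/II-2 un ·: HH|Hh
H/III-1 un II-1×II-2: HH|Hh
⇒ H over [I-1,I-2,II-1,II-2,III-1]: 26 consistent
N/I-1 aff ·: nn
N/I-2 ? ·: NN|Nn|nn
N/II-1 ? I-1×I-2: Nn|nn
N/II-2 un ·: NN|Nn
N/III-1 un II-1×II-2: NN|Nn
⇒ N over [I-1,I-2,II-1,II-2,III-1]: 12 consistent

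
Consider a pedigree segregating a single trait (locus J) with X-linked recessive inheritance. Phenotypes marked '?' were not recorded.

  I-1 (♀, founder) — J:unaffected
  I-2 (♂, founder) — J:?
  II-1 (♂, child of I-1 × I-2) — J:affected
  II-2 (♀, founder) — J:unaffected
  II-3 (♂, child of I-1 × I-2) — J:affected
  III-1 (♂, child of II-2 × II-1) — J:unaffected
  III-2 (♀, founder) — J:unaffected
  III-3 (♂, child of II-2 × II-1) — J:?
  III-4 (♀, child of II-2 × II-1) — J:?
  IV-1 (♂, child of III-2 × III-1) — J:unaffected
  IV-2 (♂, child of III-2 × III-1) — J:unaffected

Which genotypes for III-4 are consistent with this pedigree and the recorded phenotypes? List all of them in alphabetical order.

III-4 ∈ {X^JX^j, X^jX^j}

J/I-1 un ·: X^JX^j
J/I-2 ? ·: X^JY|X^jY
J/II-1 aff I-1×I-2: X^jY
J/II-2 un ·: X^JX^J|X^JX^j
J/II-3 aff I-1×I-2: X^jY
J/III-1 un II-2×II-1: X^JY
J/III-2 un ·: X^JX^J|X^JX^j
J/III-3 ? II-2×II-1: X^JY|X^jY
J/III-4 ? II-2×II-1: X^JX^j|X^jX^j
J/IV-1 un III-2×III-1: X^JY
J/IV-2 un III-2×III-1: X^JY
⇒ J over [I-1,I-2,II-1,II-2,II-3,III-1,III-2,III-3,III-4,IV-1,IV-2]: 20 consistent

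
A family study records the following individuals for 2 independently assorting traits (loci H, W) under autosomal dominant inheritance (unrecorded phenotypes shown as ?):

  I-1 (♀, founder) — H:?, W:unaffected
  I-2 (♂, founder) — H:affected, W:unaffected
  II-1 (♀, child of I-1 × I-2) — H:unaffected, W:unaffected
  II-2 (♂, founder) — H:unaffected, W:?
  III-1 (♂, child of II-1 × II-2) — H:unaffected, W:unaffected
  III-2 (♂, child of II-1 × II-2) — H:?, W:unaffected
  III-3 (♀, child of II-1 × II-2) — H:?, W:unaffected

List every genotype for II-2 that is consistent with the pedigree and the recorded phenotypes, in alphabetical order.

II-2 ∈ {hh Ww, hh ww}

H/I-1 ? ·: hh|Hh
H/I-2 aff ·: Hh
H/II-1 un I-1×I-2: hh
H/II-2 un ·: hh
H/III-1 un II-1×II-2: hh
H/III-2 ? II-1×II-2: hh
H/III-3 ? II-1×II-2: hh
⇒ H over [I-1,I-2,II-1,II-2,III-1,III-2,III-3]: 2 consistent
W/I-1 un ·: ww
W/I-2 un ·: ww
W/II-1 un I-1×I-2: ww
W/II-2 ? ·: ww|Ww
W/III-1 un II-1×II-2: ww
W/III-2 un II-1×II-2: ww
W/III-3 un II-1×II-2: ww
⇒ W over [I-1,I-2,II-1,II-2,III-1,III-2,III-3]: 2 consistent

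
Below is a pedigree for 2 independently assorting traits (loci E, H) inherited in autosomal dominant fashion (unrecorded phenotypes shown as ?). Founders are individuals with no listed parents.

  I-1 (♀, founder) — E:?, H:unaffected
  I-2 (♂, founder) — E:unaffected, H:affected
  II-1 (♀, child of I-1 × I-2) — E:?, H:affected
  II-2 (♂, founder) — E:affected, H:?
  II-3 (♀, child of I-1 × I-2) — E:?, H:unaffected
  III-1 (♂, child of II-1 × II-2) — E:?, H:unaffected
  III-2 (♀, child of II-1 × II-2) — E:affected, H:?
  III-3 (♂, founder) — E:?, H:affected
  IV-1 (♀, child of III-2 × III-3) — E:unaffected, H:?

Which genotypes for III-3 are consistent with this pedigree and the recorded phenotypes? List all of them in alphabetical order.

III-3 ∈ {Ee HH, Ee Hh, ee HH, ee Hh}

E/I-1 ? ·: ee|Ee|EE
E/I-2 un ·: ee
E/II-1 ? I-1×I-2: ee|Ee
E/II-2 aff ·: Ee|EE
E/II-3 ? I-1×I-2: ee|Ee
E/III-1 ? II-1×II-2: ee|Ee|EE
E/III-2 aff II-1×II-2: Ee
E/III-3 ? ·: ee|Ee
E/IV-1 un III-2×III-3: ee
⇒ E over [I-1,I-2,II-1,II-2,II-3,III-1,III-2,III-3,IV-1]: 48 consistent
H/I-1 un ·: hh
H/I-2 aff ·: Hh
H/II-1 aff I-1×I-2: Hh
H/II-2 ? ·: hh|Hh
H/II-3 un I-1×I-2: hh
H/III-1 un II-1×II-2: hh
H/III-2 ? II-1×II-2: hh|Hh|HH
H/III-3 aff ·: Hh|HH
H/IV-1 ? III-2×III-3: hh|Hh|HH
⇒ H over [I-1,I-2,II-1,II-2,II-3,III-1,III-2,III-3,IV-1]: 19 consistent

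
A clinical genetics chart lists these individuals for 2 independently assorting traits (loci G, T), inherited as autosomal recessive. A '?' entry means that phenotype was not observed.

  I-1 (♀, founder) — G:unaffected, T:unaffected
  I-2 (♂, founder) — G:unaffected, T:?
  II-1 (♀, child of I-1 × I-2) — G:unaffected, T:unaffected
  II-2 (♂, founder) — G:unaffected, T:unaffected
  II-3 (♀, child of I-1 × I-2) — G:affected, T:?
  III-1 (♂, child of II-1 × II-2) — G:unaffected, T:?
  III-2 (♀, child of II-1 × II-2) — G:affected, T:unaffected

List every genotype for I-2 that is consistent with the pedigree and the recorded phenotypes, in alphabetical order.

I-2 ∈ {Gg TT, Gg Tt, Gg tt}

G/I-1 un ·: Gg
G/I-2 un ·: Gg
G/II-1 un I-1×I-2: Gg
G/II-2 un ·: Gg
G/II-3 aff I-1×I-2: gg
G/III-1 un II-1×II-2: GG|Gg
G/III-2 aff II-1×II-2: gg
⇒ G over [I-1,I-2,II-1,II-2,II-3,III-1,III-2]: 2 consistent
T/I-1 un ·: TT|Tt
T/I-2 ? ·: TT|Tt|tt
T/II-1 un I-1×I-2: TT|Tt
T/II-2 un ·: TT|Tt
T/II-3 ? I-1×I-2: TT|Tt|tt
T/III-1 ? II-1×II-2: TT|Tt|tt
T/III-2 un II-1×II-2: TT|Tt
⇒ T over [I-1,I-2,II-1,II-2,II-3,III-1,III-2]: 140 consistent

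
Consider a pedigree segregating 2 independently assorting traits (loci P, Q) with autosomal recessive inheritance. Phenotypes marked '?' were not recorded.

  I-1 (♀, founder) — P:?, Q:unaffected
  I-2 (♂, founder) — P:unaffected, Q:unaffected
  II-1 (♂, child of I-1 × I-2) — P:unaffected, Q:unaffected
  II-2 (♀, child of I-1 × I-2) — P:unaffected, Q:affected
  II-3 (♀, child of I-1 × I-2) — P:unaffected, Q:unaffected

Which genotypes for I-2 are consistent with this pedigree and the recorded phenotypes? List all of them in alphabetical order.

P/I-1 ? ·: PP|Pp|pp
P/I-2 un ·: PP|Pp
P/II-1 un I-1×I-2: PP|Pp
P/II-2 un I-1×I-2: PP|Pp
P/II-3 un I-1×I-2: PP|Pp
⇒ P over [I-1,I-2,II-1,II-2,II-3]: 27 consistent
Q/I-1 un ·: Qq
Q/I-2 un ·: Qq
Q/II-1 un I-1×I-2: QQ|Qq
Q/II-2 aff I-1×I-2: qq
Q/II-3 un I-1×I-2: QQ|Qq
⇒ Q over [I-1,I-2,II-1,II-2,II-3]: 4 consistent

I-2 ∈ {PP Qq, Pp Qq}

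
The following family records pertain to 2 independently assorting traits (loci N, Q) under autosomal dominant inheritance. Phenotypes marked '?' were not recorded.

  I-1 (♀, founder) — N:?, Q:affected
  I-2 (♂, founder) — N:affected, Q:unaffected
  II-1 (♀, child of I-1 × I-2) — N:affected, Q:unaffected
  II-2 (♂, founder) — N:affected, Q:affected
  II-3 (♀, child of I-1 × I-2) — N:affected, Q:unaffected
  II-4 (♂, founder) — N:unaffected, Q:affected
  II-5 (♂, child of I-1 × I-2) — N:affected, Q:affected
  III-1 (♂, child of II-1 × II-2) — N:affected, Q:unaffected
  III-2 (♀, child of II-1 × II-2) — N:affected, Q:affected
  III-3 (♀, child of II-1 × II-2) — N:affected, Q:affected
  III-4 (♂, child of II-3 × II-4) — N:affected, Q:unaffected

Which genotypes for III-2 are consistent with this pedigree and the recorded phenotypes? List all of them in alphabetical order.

III-2 ∈ {NN Qq, Nn Qq}

N/I-1 ? ·: nn|Nn|NN
N/I-2 aff ·: Nn|NN
N/II-1 aff I-1×I-2: Nn|NN
N/II-2 aff ·: Nn|NN
N/II-3 aff I-1×I-2: Nn|NN
N/II-4 un ·: nn
N/II-5 aff I-1×I-2: Nn|NN
N/III-1 aff II-1×II-2: Nn|NN
N/III-2 aff II-1×II-2: Nn|NN
N/III-3 aff II-1×II-2: Nn|NN
N/III-4 aff II-3×II-4: Nn
⇒ N over [I-1,I-2,II-1,II-2,II-3,II-4,II-5,III-1,III-2,III-3,III-4]: 341 consistent
Q/I-1 aff ·: Qq
Q/I-2 un ·: qq
Q/II-1 un I-1×I-2: qq
Q/II-2 aff ·: Qq
Q/II-3 un I-1×I-2: qq
Q/II-4 aff ·: Qq
Q/II-5 aff I-1×I-2: Qq
Q/III-1 un II-1×II-2: qq
Q/III-2 aff II-1×II-2: Qq
Q/III-3 aff II-1×II-2: Qq
Q/III-4 un II-3×II-4: qq
⇒ Q over [I-1,I-2,II-1,II-2,II-3,II-4,II-5,III-1,III-2,III-3,III-4]: 1 consistent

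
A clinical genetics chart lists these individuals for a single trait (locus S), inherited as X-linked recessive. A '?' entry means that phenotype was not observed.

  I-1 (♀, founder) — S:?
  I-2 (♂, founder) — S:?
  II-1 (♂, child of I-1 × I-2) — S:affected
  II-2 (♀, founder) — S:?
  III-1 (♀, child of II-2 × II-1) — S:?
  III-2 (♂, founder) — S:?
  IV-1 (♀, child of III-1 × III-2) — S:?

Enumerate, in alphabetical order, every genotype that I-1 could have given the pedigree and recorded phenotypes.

I-1 ∈ {X^SX^s, X^sX^s}

S/I-1 ? ·: X^SX^s|X^sX^s
S/I-2 ? ·: X^SY|X^sY
S/II-1 aff I-1×I-2: X^sY
S/II-2 ? ·: X^SX^S|X^SX^s|X^sX^s
S/III-1 ? II-2×II-1: X^SX^s|X^sX^s
S/III-2 ? ·: X^SY|X^sY
S/IV-1 ? III-1×III-2: X^SX^S|X^SX^s|X^sX^s
⇒ S over [I-1,I-2,II-1,II-2,III-1,III-2,IV-1]: 48 consistent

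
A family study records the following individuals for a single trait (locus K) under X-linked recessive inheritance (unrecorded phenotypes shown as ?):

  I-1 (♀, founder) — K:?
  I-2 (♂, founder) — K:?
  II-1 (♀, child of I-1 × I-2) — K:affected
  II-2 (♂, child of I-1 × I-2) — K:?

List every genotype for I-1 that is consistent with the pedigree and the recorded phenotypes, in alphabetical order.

I-1 ∈ {X^KX^k, X^kX^k}

K/I-1 ? ·: X^KX^k|X^kX^k
K/I-2 ? ·: X^kY
K/II-1 aff I-1×I-2: X^kX^k
K/II-2 ? I-1×I-2: X^KY|X^kY
⇒ K over [I-1,I-2,II-1,II-2]: 3 consistent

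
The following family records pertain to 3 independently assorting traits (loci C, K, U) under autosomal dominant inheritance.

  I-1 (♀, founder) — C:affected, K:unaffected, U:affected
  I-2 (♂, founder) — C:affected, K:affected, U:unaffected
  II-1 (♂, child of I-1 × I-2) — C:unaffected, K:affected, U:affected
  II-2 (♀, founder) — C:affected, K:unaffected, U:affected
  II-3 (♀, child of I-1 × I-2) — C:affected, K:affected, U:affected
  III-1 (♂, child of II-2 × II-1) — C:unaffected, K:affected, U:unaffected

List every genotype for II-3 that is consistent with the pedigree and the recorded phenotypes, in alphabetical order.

II-3 ∈ {CC Kk Uu, Cc Kk Uu}

C/I-1 aff ·: Cc
C/I-2 aff ·: Cc
C/II-1 un I-1×I-2: cc
C/II-2 aff ·: Cc
C/II-3 aff I-1×I-2: Cc|CC
C/III-1 un II-2×II-1: cc
⇒ C over [I-1,I-2,II-1,II-2,II-3,III-1]: 2 consistent
K/I-1 un ·: kk
K/I-2 aff ·: Kk|KK
K/II-1 aff I-1×I-2: Kk
K/II-2 un ·: kk
K/II-3 aff I-1×I-2: Kk
K/III-1 aff II-2×II-1: Kk
⇒ K over [I-1,I-2,II-1,II-2,II-3,III-1]: 2 consistent
U/I-1 aff ·: Uu|UU
U/I-2 un ·: uu
U/II-1 aff I-1×I-2: Uu
U/II-2 aff ·: Uu
U/II-3 aff I-1×I-2: Uu
U/III-1 un II-2×II-1: uu
⇒ U over [I-1,I-2,II-1,II-2,II-3,III-1]: 2 consistent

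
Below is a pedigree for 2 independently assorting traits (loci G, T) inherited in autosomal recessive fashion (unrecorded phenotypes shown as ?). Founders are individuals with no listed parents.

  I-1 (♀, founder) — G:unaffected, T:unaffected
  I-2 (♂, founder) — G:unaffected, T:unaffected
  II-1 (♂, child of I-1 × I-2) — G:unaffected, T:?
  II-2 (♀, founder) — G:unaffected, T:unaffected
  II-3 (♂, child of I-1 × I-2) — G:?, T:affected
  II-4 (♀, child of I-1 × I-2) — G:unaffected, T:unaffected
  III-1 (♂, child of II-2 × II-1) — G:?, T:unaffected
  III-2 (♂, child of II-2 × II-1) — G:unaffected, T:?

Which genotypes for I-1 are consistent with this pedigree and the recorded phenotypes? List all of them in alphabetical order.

G/I-1 un ·: GG|Gg
G/I-2 un ·: GG|Gg
G/II-1 un I-1×I-2: GG|Gg
G/II-2 un ·: GG|Gg
G/II-3 ? I-1×I-2: GG|Gg|gg
G/II-4 un I-1×I-2: GG|Gg
G/III-1 ? II-2×II-1: GG|Gg|gg
G/III-2 un II-2×II-1: GG|Gg
⇒ G over [I-1,I-2,II-1,II-2,II-3,II-4,III-1,III-2]: 215 consistent
T/I-1 un ·: Tt
T/I-2 un ·: Tt
T/II-1 ? I-1×I-2: TT|Tt|tt
T/II-2 un ·: TT|Tt
T/II-3 aff I-1×I-2: tt
T/II-4 un I-1×I-2: TT|Tt
T/III-1 un II-2×II-1: TT|Tt
T/III-2 ? II-2×II-1: TT|Tt|tt
⇒ T over [I-1,I-2,II-1,II-2,II-3,II-4,III-1,III-2]: 36 consistent

I-1 ∈ {GG Tt, Gg Tt}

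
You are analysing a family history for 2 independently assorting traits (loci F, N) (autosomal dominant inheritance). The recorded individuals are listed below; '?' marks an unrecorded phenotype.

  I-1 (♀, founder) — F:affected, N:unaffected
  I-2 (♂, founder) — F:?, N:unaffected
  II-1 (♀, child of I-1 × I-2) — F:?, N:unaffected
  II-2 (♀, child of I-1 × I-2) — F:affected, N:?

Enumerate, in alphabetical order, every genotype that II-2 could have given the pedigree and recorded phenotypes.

F/I-1 aff ·: Ff|FF
F/I-2 ? ·: ff|Ff|FF
F/II-1 ? I-1×I-2: ff|Ff|FF
F/II-2 aff I-1×I-2: Ff|FF
⇒ F over [I-1,I-2,II-1,II-2]: 18 consistent
N/I-1 un ·: nn
N/I-2 un ·: nn
N/II-1 un I-1×I-2: nn
N/II-2 ? I-1×I-2: nn
⇒ N over [I-1,I-2,II-1,II-2]: 1 consistent

II-2 ∈ {FF nn, Ff nn}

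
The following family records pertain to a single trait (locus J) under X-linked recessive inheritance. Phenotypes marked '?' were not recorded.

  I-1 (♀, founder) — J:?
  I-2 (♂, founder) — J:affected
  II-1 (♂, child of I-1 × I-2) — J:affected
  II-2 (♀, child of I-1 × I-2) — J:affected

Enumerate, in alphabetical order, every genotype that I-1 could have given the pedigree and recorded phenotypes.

J/I-1 ? ·: X^JX^j|X^jX^j
J/I-2 aff ·: X^jY
J/II-1 aff I-1×I-2: X^jY
J/II-2 aff I-1×I-2: X^jX^j
⇒ J over [I-1,I-2,II-1,II-2]: 2 consistent

I-1 ∈ {X^JX^j, X^jX^j}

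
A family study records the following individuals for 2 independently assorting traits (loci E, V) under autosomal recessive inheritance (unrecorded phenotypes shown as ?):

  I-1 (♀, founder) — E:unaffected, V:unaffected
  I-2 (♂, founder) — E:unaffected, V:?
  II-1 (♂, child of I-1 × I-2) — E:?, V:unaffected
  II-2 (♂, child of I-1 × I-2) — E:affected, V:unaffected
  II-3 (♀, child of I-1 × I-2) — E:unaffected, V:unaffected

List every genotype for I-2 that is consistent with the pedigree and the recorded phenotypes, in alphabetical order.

I-2 ∈ {Ee VV, Ee Vv, Ee vv}

E/I-1 un ·: Ee
E/I-2 un ·: Ee
E/II-1 ? I-1×I-2: EE|Ee|ee
E/II-2 aff I-1×I-2: ee
E/II-3 un I-1×I-2: EE|Ee
⇒ E over [I-1,I-2,II-1,II-2,II-3]: 6 consistent
V/I-1 un ·: VV|Vv
V/I-2 ? ·: VV|Vv|vv
V/II-1 un I-1×I-2: VV|Vv
V/II-2 un I-1×I-2: VV|Vv
V/II-3 un I-1×I-2: VV|Vv
⇒ V over [I-1,I-2,II-1,II-2,II-3]: 27 consistent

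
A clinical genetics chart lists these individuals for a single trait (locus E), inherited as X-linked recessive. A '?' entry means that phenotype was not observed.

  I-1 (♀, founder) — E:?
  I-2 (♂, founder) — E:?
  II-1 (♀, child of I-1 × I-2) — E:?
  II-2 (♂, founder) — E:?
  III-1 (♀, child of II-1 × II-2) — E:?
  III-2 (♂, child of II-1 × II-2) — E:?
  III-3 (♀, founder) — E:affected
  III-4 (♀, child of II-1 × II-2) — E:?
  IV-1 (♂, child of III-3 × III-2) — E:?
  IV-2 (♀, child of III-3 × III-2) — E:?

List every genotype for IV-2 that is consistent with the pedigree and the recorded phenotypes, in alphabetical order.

E/I-1 ? ·: X^EX^E|X^EX^e|X^eX^e
E/I-2 ? ·: X^EY|X^eY
E/II-1 ? I-1×I-2: X^EX^E|X^EX^e|X^eX^e
E/II-2 ? ·: X^EY|X^eY
E/III-1 ? II-1×II-2: X^EX^E|X^EX^e|X^eX^e
E/III-2 ? II-1×II-2: X^EY|X^eY
E/III-3 aff ·: X^eX^e
E/III-4 ? II-1×II-2: X^EX^E|X^EX^e|X^eX^e
E/IV-1 ? III-3×III-2: X^eY
E/IV-2 ? III-3×III-2: X^EX^e|X^eX^e
⇒ E over [I-1,I-2,II-1,II-2,III-1,III-2,III-3,III-4,IV-1,IV-2]: 72 consistent

IV-2 ∈ {X^EX^e, X^eX^e}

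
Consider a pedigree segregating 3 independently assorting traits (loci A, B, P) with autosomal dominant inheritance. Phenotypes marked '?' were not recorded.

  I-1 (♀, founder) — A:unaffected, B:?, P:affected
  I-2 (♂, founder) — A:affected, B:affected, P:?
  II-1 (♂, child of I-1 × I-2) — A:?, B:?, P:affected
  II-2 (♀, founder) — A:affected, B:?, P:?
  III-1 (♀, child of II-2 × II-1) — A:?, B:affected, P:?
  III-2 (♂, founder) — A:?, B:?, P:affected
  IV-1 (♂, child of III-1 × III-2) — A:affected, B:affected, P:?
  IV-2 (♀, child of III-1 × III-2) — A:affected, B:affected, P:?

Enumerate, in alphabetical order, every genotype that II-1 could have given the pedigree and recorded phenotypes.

II-1 ∈ {Aa BB PP, Aa BB Pp, Aa Bb PP, Aa Bb Pp, Aa bb PP, Aa bb Pp, aa BB PP, aa BB Pp, aa Bb PP, aa Bb Pp, aa bb PP, aa bb Pp}

A/I-1 un ·: aa
A/I-2 aff ·: Aa|AA
A/II-1 ? I-1×I-2: aa|Aa
A/II-2 aff ·: Aa|AA
A/III-1 ? II-2×II-1: aa|Aa|AA
A/III-2 ? ·: aa|Aa|AA
A/IV-1 aff III-1×III-2: Aa|AA
A/IV-2 aff III-1×III-2: Aa|AA
⇒ A over [I-1,I-2,II-1,II-2,III-1,III-2,IV-1,IV-2]: 84 consistent
B/I-1 ? ·: bb|Bb|BB
B/I-2 aff ·: Bb|BB
B/II-1 ? I-1×I-2: bb|Bb|BB
B/II-2 ? ·: bb|Bb|BB
B/III-1 aff II-2×II-1: Bb|BB
B/III-2 ? ·: bb|Bb|BB
B/IV-1 aff III-1×III-2: Bb|BB
B/IV-2 aff III-1×III-2: Bb|BB
⇒ B over [I-1,I-2,II-1,II-2,III-1,III-2,IV-1,IV-2]: 351 consistent
P/I-1 aff ·: Pp|PP
P/I-2 ? ·: pp|Pp|PP
P/II-1 aff I-1×I-2: Pp|PP
P/II-2 ? ·: pp|Pp|PP
P/III-1 ? II-2×II-1: pp|Pp|PP
P/III-2 aff ·: Pp|PP
P/IV-1 ? III-1×III-2: pp|Pp|PP
P/IV-2 ? III-1×III-2: pp|Pp|PP
⇒ P over [I-1,I-2,II-1,II-2,III-1,III-2,IV-1,IV-2]: 439 consistent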